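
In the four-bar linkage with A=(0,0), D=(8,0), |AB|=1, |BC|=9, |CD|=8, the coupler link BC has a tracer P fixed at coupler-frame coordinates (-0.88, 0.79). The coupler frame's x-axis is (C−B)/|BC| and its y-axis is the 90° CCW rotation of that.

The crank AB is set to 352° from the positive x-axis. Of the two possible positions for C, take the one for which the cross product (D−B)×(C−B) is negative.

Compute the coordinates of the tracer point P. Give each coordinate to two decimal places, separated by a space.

A=(0,0), D=(8.00,0)
B = A + 1.00·(cos352°, sin352°) = (0.9903, -0.1392)
|BD| = 7.0111
circle(B,9.00) ∩ circle(D,8.00): a=4.7179, h=7.6643
  candidates: C₊=(5.5551,7.6173) cross=53.735; C₋=(5.8594,-7.7083) cross=-53.735
  mode - wants cross < 0 → take C=(5.8594,-7.7083) (cross=-53.735)
ex = (C−B)/|BC| = (0.5410,-0.8410); ey = (0.8410,0.5410)
P = B + -0.88·ex + 0.79·ey = (1.1786,1.0283)

1.18 1.03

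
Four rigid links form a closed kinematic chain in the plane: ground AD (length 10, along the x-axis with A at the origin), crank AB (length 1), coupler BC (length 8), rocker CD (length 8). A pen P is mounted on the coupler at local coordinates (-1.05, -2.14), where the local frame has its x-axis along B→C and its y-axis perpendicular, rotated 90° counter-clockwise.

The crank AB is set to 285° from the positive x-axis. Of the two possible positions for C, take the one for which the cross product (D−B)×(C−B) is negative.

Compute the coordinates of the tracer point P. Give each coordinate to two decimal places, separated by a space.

-2.02 -1.67

A=(0,0), D=(10.00,0)
B = A + 1.00·(cos285°, sin285°) = (0.2588, -0.9659)
|BD| = 9.7890
circle(B,8.00) ∩ circle(D,8.00): a=4.8945, h=6.3280
  candidates: C₊=(4.5050,5.8142) cross=61.945; C₋=(5.7538,-6.7801) cross=-61.945
  mode - wants cross < 0 → take C=(5.7538,-6.7801) (cross=-61.945)
ex = (C−B)/|BC| = (0.6869,-0.7268); ey = (0.7268,0.6869)
P = B + -1.05·ex + -2.14·ey = (-2.0177,-1.6727)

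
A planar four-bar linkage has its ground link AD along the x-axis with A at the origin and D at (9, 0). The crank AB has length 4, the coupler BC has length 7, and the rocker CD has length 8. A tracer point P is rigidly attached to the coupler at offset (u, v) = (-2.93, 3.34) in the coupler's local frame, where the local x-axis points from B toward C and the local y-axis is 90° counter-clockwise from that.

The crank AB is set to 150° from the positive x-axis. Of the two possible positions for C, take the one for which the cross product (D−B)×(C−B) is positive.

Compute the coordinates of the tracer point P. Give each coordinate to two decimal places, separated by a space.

A=(0,0), D=(9.00,0)
B = A + 4.00·(cos150°, sin150°) = (-3.4641, 2.0000)
|BD| = 12.6235
circle(B,7.00) ∩ circle(D,8.00): a=5.7176, h=4.0384
  candidates: C₊=(2.8211,5.0815) cross=50.979; C₋=(1.5415,-2.8932) cross=-50.979
  mode + wants cross > 0 → take C=(2.8211,5.0815) (cross=50.979)
ex = (C−B)/|BC| = (0.8979,0.4402); ey = (-0.4402,0.8979)
P = B + -2.93·ex + 3.34·ey = (-7.5652,3.7091)

-7.57 3.71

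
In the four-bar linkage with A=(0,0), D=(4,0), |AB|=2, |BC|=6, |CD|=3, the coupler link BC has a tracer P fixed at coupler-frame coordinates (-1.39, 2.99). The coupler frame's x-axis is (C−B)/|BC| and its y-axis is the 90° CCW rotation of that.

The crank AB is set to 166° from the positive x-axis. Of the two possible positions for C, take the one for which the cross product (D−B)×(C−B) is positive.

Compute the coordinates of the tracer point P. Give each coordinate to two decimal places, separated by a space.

-4.44 2.63

A=(0,0), D=(4.00,0)
B = A + 2.00·(cos166°, sin166°) = (-1.9406, 0.4838)
|BD| = 5.9603
circle(B,6.00) ∩ circle(D,3.00): a=5.2451, h=2.9135
  candidates: C₊=(3.5237,2.9620) cross=17.365; C₋=(3.0507,-2.8458) cross=-17.365
  mode + wants cross > 0 → take C=(3.5237,2.9620) (cross=17.365)
ex = (C−B)/|BC| = (0.9107,0.4130); ey = (-0.4130,0.9107)
P = B + -1.39·ex + 2.99·ey = (-4.4414,2.6328)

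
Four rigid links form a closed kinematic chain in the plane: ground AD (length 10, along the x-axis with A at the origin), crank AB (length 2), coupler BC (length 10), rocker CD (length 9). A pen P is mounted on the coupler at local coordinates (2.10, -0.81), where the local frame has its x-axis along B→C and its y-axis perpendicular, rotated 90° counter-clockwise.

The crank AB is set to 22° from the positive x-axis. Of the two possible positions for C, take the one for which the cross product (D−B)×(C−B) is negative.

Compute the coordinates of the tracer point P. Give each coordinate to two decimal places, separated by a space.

2.06 -1.49

A=(0,0), D=(10.00,0)
B = A + 2.00·(cos22°, sin22°) = (1.8544, 0.7492)
|BD| = 8.1800
circle(B,10.00) ∩ circle(D,9.00): a=5.2514, h=8.5102
  candidates: C₊=(7.8631,8.7426) cross=69.613; C₋=(6.3042,-8.2062) cross=-69.613
  mode - wants cross < 0 → take C=(6.3042,-8.2062) (cross=-69.613)
ex = (C−B)/|BC| = (0.4450,-0.8955); ey = (0.8955,0.4450)
P = B + 2.10·ex + -0.81·ey = (2.0635,-1.4919)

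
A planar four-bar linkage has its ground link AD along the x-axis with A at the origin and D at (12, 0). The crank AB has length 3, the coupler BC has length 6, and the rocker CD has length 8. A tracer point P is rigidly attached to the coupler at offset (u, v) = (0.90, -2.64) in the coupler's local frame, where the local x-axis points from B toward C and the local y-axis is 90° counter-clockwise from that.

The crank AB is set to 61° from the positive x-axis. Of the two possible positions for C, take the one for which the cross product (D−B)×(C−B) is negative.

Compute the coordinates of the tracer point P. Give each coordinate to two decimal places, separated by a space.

-0.39 0.53

A=(0,0), D=(12.00,0)
B = A + 3.00·(cos61°, sin61°) = (1.4544, 2.6239)
|BD| = 10.8671
circle(B,6.00) ∩ circle(D,8.00): a=4.1453, h=4.3378
  candidates: C₊=(6.5244,5.8325) cross=47.140; C₋=(4.4297,-2.5865) cross=-47.140
  mode - wants cross < 0 → take C=(4.4297,-2.5865) (cross=-47.140)
ex = (C−B)/|BC| = (0.4959,-0.8684); ey = (0.8684,0.4959)
P = B + 0.90·ex + -2.64·ey = (-0.3918,0.5332)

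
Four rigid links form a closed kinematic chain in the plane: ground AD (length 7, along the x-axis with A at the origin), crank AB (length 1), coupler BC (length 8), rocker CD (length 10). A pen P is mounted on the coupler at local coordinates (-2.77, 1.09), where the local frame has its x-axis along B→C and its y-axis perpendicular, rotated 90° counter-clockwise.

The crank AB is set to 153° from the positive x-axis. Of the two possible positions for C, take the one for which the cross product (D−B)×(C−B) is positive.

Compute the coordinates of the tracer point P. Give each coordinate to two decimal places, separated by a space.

A=(0,0), D=(7.00,0)
B = A + 1.00·(cos153°, sin153°) = (-0.8910, 0.4540)
|BD| = 7.9041
circle(B,8.00) ∩ circle(D,10.00): a=1.6747, h=7.8227
  candidates: C₊=(1.2303,8.1676) cross=61.831; C₋=(0.3316,-7.4520) cross=-61.831
  mode + wants cross > 0 → take C=(1.2303,8.1676) (cross=61.831)
ex = (C−B)/|BC| = (0.2652,0.9642); ey = (-0.9642,0.2652)
P = B + -2.77·ex + 1.09·ey = (-2.6765,-1.9278)

-2.68 -1.93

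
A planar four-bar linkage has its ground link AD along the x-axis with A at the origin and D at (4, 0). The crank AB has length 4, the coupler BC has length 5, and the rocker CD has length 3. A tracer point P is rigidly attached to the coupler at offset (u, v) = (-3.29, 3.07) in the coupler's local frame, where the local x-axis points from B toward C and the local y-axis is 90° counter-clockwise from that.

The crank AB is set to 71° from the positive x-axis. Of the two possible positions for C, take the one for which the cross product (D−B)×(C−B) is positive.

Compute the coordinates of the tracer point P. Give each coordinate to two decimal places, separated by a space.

-0.84 7.74

A=(0,0), D=(4.00,0)
B = A + 4.00·(cos71°, sin71°) = (1.3023, 3.7821)
|BD| = 4.6456
circle(B,5.00) ∩ circle(D,3.00): a=4.0449, h=2.9392
  candidates: C₊=(6.0440,2.1959) cross=13.655; C₋=(1.2583,-1.2177) cross=-13.655
  mode + wants cross > 0 → take C=(6.0440,2.1959) (cross=13.655)
ex = (C−B)/|BC| = (0.9483,-0.3172); ey = (0.3172,0.9483)
P = B + -3.29·ex + 3.07·ey = (-0.8439,7.7372)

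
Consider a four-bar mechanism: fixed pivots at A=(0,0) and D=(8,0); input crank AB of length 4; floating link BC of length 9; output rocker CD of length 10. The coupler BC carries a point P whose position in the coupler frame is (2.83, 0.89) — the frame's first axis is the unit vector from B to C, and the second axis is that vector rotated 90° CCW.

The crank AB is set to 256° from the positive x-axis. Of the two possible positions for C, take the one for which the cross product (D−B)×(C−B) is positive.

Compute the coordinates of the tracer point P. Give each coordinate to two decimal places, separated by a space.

-1.74 -1.02

A=(0,0), D=(8.00,0)
B = A + 4.00·(cos256°, sin256°) = (-0.9677, -3.8812)
|BD| = 9.7715
circle(B,9.00) ∩ circle(D,10.00): a=3.9136, h=8.1046
  candidates: C₊=(-0.5952,5.1111) cross=79.194; C₋=(5.8430,-9.7646) cross=-79.194
  mode + wants cross > 0 → take C=(-0.5952,5.1111) (cross=79.194)
ex = (C−B)/|BC| = (0.0414,0.9991); ey = (-0.9991,0.0414)
P = B + 2.83·ex + 0.89·ey = (-1.7398,-1.0168)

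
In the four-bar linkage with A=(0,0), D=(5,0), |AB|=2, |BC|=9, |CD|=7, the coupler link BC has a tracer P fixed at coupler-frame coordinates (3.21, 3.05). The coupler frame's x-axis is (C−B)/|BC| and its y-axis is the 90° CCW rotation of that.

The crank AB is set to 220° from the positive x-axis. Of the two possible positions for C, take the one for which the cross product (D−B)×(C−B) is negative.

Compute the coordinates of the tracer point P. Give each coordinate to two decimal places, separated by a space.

A=(0,0), D=(5.00,0)
B = A + 2.00·(cos220°, sin220°) = (-1.5321, -1.2856)
|BD| = 6.6574
circle(B,9.00) ∩ circle(D,7.00): a=5.7320, h=6.9386
  candidates: C₊=(2.7522,6.6293) cross=46.193; C₋=(5.4319,-6.9867) cross=-46.193
  mode - wants cross < 0 → take C=(5.4319,-6.9867) (cross=-46.193)
ex = (C−B)/|BC| = (0.7738,-0.6335); ey = (0.6335,0.7738)
P = B + 3.21·ex + 3.05·ey = (2.8838,-0.9589)

2.88 -0.96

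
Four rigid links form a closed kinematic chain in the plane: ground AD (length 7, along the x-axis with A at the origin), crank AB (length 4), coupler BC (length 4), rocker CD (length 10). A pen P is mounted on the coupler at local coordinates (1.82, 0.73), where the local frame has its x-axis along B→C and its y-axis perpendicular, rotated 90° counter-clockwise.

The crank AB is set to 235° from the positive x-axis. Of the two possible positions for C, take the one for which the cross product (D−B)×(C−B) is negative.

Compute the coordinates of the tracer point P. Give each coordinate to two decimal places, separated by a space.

A=(0,0), D=(7.00,0)
B = A + 4.00·(cos235°, sin235°) = (-2.2943, -3.2766)
|BD| = 9.8550
circle(B,4.00) ∩ circle(D,10.00): a=0.6657, h=3.9442
  candidates: C₊=(-2.9779,0.6645) cross=38.870; C₋=(-0.3551,-6.7751) cross=-38.870
  mode - wants cross < 0 → take C=(-0.3551,-6.7751) (cross=-38.870)
ex = (C−B)/|BC| = (0.4848,-0.8746); ey = (0.8746,0.4848)
P = B + 1.82·ex + 0.73·ey = (-0.7735,-4.5145)

-0.77 -4.51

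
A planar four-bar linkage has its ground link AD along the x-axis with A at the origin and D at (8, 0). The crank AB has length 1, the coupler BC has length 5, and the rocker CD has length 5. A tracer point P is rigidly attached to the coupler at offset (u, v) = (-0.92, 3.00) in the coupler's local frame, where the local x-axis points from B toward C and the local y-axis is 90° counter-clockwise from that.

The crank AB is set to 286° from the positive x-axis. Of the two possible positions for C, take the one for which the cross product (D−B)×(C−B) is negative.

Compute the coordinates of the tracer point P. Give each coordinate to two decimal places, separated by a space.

A=(0,0), D=(8.00,0)
B = A + 1.00·(cos286°, sin286°) = (0.2756, -0.9613)
|BD| = 7.7839
circle(B,5.00) ∩ circle(D,5.00): a=3.8920, h=3.1389
  candidates: C₊=(3.7502,2.6342) cross=24.433; C₋=(4.5254,-3.5955) cross=-24.433
  mode - wants cross < 0 → take C=(4.5254,-3.5955) (cross=-24.433)
ex = (C−B)/|BC| = (0.8500,-0.5268); ey = (0.5268,0.8500)
P = B + -0.92·ex + 3.00·ey = (1.0742,2.0733)

1.07 2.07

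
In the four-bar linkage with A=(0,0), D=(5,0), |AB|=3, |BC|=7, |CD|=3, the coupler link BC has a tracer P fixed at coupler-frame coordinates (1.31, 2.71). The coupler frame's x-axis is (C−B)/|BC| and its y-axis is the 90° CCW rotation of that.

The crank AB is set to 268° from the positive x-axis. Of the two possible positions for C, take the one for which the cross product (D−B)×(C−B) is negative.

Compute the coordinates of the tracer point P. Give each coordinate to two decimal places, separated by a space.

0.95 -0.18

A=(0,0), D=(5.00,0)
B = A + 3.00·(cos268°, sin268°) = (-0.1047, -2.9982)
|BD| = 5.9200
circle(B,7.00) ∩ circle(D,3.00): a=6.3384, h=2.9707
  candidates: C₊=(3.8562,2.7734) cross=17.587; C₋=(6.8652,-2.3497) cross=-17.587
  mode - wants cross < 0 → take C=(6.8652,-2.3497) (cross=-17.587)
ex = (C−B)/|BC| = (0.9957,0.0926); ey = (-0.0926,0.9957)
P = B + 1.31·ex + 2.71·ey = (0.9486,-0.1785)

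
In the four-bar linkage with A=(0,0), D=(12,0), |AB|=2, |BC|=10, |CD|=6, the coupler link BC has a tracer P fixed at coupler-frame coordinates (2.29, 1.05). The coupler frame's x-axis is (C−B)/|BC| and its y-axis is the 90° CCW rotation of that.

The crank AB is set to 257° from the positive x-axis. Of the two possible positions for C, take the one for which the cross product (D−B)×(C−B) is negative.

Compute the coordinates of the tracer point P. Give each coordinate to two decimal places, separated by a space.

2.06 -1.70

A=(0,0), D=(12.00,0)
B = A + 2.00·(cos257°, sin257°) = (-0.4499, -1.9487)
|BD| = 12.6015
circle(B,10.00) ∩ circle(D,6.00): a=8.8401, h=4.6746
  candidates: C₊=(7.5610,4.0367) cross=58.907; C₋=(9.0068,-5.2001) cross=-58.907
  mode - wants cross < 0 → take C=(9.0068,-5.2001) (cross=-58.907)
ex = (C−B)/|BC| = (0.9457,-0.3251); ey = (0.3251,0.9457)
P = B + 2.29·ex + 1.05·ey = (2.0571,-1.7003)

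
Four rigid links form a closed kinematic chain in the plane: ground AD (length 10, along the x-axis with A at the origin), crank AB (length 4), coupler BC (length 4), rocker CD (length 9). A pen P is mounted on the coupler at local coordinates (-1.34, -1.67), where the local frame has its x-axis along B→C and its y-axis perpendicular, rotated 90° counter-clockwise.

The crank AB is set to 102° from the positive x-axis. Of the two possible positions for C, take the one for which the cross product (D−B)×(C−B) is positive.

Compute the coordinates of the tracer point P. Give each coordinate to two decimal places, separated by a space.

A=(0,0), D=(10.00,0)
B = A + 4.00·(cos102°, sin102°) = (-0.8316, 3.9126)
|BD| = 11.5166
circle(B,4.00) ∩ circle(D,9.00): a=2.9363, h=2.7163
  candidates: C₊=(2.8528,5.4697) cross=31.282; C₋=(1.0072,0.3603) cross=-31.282
  mode + wants cross > 0 → take C=(2.8528,5.4697) (cross=31.282)
ex = (C−B)/|BC| = (0.9211,0.3893); ey = (-0.3893,0.9211)
P = B + -1.34·ex + -1.67·ey = (-1.4158,1.8527)

-1.42 1.85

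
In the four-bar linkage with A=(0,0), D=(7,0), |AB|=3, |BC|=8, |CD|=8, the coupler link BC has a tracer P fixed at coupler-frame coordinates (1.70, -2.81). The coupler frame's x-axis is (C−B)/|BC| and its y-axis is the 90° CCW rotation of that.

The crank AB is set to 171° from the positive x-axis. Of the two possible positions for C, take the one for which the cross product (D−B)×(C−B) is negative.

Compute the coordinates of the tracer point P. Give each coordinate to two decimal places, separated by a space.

-4.24 -2.55

A=(0,0), D=(7.00,0)
B = A + 3.00·(cos171°, sin171°) = (-2.9631, 0.4693)
|BD| = 9.9741
circle(B,8.00) ∩ circle(D,8.00): a=4.9871, h=6.2553
  candidates: C₊=(2.3128,6.4831) cross=62.391; C₋=(1.7241,-6.0138) cross=-62.391
  mode - wants cross < 0 → take C=(1.7241,-6.0138) (cross=-62.391)
ex = (C−B)/|BC| = (0.5859,-0.8104); ey = (0.8104,0.5859)
P = B + 1.70·ex + -2.81·ey = (-4.2442,-2.5547)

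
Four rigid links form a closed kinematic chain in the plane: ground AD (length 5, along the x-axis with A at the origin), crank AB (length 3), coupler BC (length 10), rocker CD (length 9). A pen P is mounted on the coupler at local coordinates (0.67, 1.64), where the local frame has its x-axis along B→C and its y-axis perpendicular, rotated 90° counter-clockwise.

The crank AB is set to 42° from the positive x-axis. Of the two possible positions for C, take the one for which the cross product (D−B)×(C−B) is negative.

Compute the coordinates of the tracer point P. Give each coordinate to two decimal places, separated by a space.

3.74 1.08

A=(0,0), D=(5.00,0)
B = A + 3.00·(cos42°, sin42°) = (2.2294, 2.0074)
|BD| = 3.4214
circle(B,10.00) ∩ circle(D,9.00): a=4.4874, h=8.9366
  candidates: C₊=(11.1066,6.6113) cross=30.575; C₋=(0.6199,-7.8622) cross=-30.575
  mode - wants cross < 0 → take C=(0.6199,-7.8622) (cross=-30.575)
ex = (C−B)/|BC| = (-0.1610,-0.9870); ey = (0.9870,-0.1610)
P = B + 0.67·ex + 1.64·ey = (3.7402,1.0822)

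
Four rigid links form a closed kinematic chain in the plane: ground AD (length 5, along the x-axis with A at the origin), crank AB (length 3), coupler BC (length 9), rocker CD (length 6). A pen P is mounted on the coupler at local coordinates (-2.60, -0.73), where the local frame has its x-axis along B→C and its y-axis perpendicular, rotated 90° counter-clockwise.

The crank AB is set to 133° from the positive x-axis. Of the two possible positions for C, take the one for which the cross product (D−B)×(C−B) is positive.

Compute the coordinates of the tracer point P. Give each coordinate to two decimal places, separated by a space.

-4.12 0.46

A=(0,0), D=(5.00,0)
B = A + 3.00·(cos133°, sin133°) = (-2.0460, 2.1941)
|BD| = 7.3797
circle(B,9.00) ∩ circle(D,6.00): a=6.7388, h=5.9657
  candidates: C₊=(6.1617,5.8865) cross=44.025; C₋=(2.6144,-5.5053) cross=-44.025
  mode + wants cross > 0 → take C=(6.1617,5.8865) (cross=44.025)
ex = (C−B)/|BC| = (0.9120,0.4103); ey = (-0.4103,0.9120)
P = B + -2.60·ex + -0.73·ey = (-4.1176,0.4616)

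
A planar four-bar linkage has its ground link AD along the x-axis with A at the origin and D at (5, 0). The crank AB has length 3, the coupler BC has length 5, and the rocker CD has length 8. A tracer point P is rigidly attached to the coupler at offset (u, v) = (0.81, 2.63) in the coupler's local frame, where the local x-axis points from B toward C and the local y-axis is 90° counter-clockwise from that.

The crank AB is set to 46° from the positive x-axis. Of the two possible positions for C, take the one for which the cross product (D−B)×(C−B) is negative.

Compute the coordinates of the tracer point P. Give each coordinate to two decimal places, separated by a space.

1.65 -0.56

A=(0,0), D=(5.00,0)
B = A + 3.00·(cos46°, sin46°) = (2.0840, 2.1580)
|BD| = 3.6277
circle(B,5.00) ∩ circle(D,8.00): a=-3.5614, h=3.5094
  candidates: C₊=(1.3089,7.0976) cross=12.731; C₋=(-2.8664,1.4557) cross=-12.731
  mode - wants cross < 0 → take C=(-2.8664,1.4557) (cross=-12.731)
ex = (C−B)/|BC| = (-0.9901,-0.1405); ey = (0.1405,-0.9901)
P = B + 0.81·ex + 2.63·ey = (1.6514,-0.5597)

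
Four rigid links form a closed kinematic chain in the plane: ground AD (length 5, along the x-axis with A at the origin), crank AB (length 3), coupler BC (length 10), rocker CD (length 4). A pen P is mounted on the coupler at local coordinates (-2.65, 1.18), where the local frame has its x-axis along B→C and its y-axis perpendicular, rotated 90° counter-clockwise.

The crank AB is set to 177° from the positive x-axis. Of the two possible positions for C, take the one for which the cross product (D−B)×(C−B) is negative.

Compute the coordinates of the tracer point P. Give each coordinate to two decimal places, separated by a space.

A=(0,0), D=(5.00,0)
B = A + 3.00·(cos177°, sin177°) = (-2.9959, 0.1570)
|BD| = 7.9974
circle(B,10.00) ∩ circle(D,4.00): a=9.2504, h=3.7987
  candidates: C₊=(6.3273,3.7734) cross=30.380; C₋=(6.1782,-3.8226) cross=-30.380
  mode - wants cross < 0 → take C=(6.1782,-3.8226) (cross=-30.380)
ex = (C−B)/|BC| = (0.9174,-0.3980); ey = (0.3980,0.9174)
P = B + -2.65·ex + 1.18·ey = (-4.9574,2.2941)

-4.96 2.29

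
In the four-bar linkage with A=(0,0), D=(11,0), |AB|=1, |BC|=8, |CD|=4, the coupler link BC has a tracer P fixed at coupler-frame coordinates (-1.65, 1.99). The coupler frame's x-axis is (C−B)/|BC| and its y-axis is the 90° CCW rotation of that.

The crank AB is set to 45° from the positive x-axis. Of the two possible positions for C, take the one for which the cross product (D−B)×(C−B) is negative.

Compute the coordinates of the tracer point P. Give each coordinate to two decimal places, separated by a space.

0.04 3.20

A=(0,0), D=(11.00,0)
B = A + 1.00·(cos45°, sin45°) = (0.7071, 0.7071)
|BD| = 10.3172
circle(B,8.00) ∩ circle(D,4.00): a=7.4848, h=2.8245
  candidates: C₊=(8.3679,3.0120) cross=29.141; C₋=(7.9807,-2.6237) cross=-29.141
  mode - wants cross < 0 → take C=(7.9807,-2.6237) (cross=-29.141)
ex = (C−B)/|BC| = (0.9092,-0.4164); ey = (0.4164,0.9092)
P = B + -1.65·ex + 1.99·ey = (0.0355,3.2034)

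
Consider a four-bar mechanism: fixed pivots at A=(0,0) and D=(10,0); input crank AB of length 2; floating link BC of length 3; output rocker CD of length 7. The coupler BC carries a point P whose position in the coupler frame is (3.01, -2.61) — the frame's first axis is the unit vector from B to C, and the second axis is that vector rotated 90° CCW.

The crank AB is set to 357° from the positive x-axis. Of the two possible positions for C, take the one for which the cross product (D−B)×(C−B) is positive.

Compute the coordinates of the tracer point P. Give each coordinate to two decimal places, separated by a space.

A=(0,0), D=(10.00,0)
B = A + 2.00·(cos357°, sin357°) = (1.9973, -0.1047)
|BD| = 8.0034
circle(B,3.00) ∩ circle(D,7.00): a=1.5028, h=2.5965
  candidates: C₊=(3.4660,2.5112) cross=20.781; C₋=(3.5339,-2.6813) cross=-20.781
  mode + wants cross > 0 → take C=(3.4660,2.5112) (cross=20.781)
ex = (C−B)/|BC| = (0.4896,0.8720); ey = (-0.8720,0.4896)
P = B + 3.01·ex + -2.61·ey = (5.7467,1.2422)

5.75 1.24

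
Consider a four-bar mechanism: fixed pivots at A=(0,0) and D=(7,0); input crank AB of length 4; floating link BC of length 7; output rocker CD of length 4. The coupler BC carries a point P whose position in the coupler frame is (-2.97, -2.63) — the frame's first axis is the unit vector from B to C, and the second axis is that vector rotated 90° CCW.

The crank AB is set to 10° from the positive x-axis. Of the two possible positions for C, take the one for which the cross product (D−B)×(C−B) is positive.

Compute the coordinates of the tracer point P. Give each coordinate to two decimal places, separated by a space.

A=(0,0), D=(7.00,0)
B = A + 4.00·(cos10°, sin10°) = (3.9392, 0.6946)
|BD| = 3.1386
circle(B,7.00) ∩ circle(D,4.00): a=6.8264, h=1.5491
  candidates: C₊=(10.9392,0.6946) cross=4.862; C₋=(10.2536,-2.3269) cross=-4.862
  mode + wants cross > 0 → take C=(10.9392,0.6946) (cross=4.862)
ex = (C−B)/|BC| = (1.0000,-0.0000); ey = (0.0000,1.0000)
P = B + -2.97·ex + -2.63·ey = (0.9692,-1.9354)

0.97 -1.94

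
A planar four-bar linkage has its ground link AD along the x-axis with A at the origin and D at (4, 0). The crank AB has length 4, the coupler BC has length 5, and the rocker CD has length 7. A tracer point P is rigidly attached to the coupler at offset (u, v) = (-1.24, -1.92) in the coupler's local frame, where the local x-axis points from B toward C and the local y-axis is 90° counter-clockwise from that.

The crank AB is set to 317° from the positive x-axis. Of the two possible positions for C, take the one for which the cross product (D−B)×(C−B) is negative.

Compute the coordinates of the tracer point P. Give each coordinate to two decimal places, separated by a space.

0.65 -2.89

A=(0,0), D=(4.00,0)
B = A + 4.00·(cos317°, sin317°) = (2.9254, -2.7280)
|BD| = 2.9320
circle(B,5.00) ∩ circle(D,7.00): a=-2.6268, h=4.2544
  candidates: C₊=(-1.9957,-3.6127) cross=12.474; C₋=(5.9211,-6.7312) cross=-12.474
  mode - wants cross < 0 → take C=(5.9211,-6.7312) (cross=-12.474)
ex = (C−B)/|BC| = (0.5991,-0.8006); ey = (0.8006,0.5991)
P = B + -1.24·ex + -1.92·ey = (0.6452,-2.8855)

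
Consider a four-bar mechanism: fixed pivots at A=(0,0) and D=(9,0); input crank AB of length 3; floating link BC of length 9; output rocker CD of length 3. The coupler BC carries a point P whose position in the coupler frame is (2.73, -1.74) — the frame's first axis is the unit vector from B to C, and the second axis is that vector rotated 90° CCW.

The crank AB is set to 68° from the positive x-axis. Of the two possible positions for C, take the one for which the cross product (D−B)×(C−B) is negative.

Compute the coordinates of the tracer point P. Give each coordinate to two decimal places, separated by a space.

2.16 -0.29

A=(0,0), D=(9.00,0)
B = A + 3.00·(cos68°, sin68°) = (1.1238, 2.7816)
|BD| = 8.3529
circle(B,9.00) ∩ circle(D,3.00): a=8.4863, h=2.9970
  candidates: C₊=(10.1238,2.7816) cross=25.034; C₋=(8.1278,-2.8704) cross=-25.034
  mode - wants cross < 0 → take C=(8.1278,-2.8704) (cross=-25.034)
ex = (C−B)/|BC| = (0.7782,-0.6280); ey = (0.6280,0.7782)
P = B + 2.73·ex + -1.74·ey = (2.1556,-0.2870)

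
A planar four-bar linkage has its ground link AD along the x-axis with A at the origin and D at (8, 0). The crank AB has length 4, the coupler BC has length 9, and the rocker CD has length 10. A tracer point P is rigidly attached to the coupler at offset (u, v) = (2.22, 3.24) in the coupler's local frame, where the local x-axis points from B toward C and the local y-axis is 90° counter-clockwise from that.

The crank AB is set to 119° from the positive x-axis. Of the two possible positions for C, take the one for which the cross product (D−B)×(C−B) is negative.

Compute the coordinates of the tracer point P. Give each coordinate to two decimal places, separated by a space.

A=(0,0), D=(8.00,0)
B = A + 4.00·(cos119°, sin119°) = (-1.9392, 3.4985)
|BD| = 10.5370
circle(B,9.00) ∩ circle(D,10.00): a=4.3669, h=7.8696
  candidates: C₊=(4.7928,9.4717) cross=82.921; C₋=(-0.4329,-5.3746) cross=-82.921
  mode - wants cross < 0 → take C=(-0.4329,-5.3746) (cross=-82.921)
ex = (C−B)/|BC| = (0.1674,-0.9859); ey = (0.9859,0.1674)
P = B + 2.22·ex + 3.24·ey = (1.6266,1.8521)

1.63 1.85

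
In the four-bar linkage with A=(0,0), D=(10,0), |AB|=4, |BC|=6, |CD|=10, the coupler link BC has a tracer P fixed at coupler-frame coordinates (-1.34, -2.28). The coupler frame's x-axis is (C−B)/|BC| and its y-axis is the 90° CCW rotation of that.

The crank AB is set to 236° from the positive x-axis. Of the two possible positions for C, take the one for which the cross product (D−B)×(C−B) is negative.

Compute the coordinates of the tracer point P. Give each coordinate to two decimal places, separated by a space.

-4.65 -4.40

A=(0,0), D=(10.00,0)
B = A + 4.00·(cos236°, sin236°) = (-2.2368, -3.3162)
|BD| = 12.6781
circle(B,6.00) ∩ circle(D,10.00): a=3.8150, h=4.6309
  candidates: C₊=(0.2342,2.1514) cross=58.711; C₋=(2.6567,-6.7880) cross=-58.711
  mode - wants cross < 0 → take C=(2.6567,-6.7880) (cross=-58.711)
ex = (C−B)/|BC| = (0.8156,-0.5786); ey = (0.5786,0.8156)
P = B + -1.34·ex + -2.28·ey = (-4.6489,-4.4003)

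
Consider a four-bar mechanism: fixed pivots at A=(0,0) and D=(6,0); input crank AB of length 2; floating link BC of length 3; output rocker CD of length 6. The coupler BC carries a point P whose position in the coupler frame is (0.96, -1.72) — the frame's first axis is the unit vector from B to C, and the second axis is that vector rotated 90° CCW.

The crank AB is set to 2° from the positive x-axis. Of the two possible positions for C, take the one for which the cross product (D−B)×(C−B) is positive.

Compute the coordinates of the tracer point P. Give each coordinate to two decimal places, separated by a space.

3.12 1.69

A=(0,0), D=(6.00,0)
B = A + 2.00·(cos2°, sin2°) = (1.9988, 0.0698)
|BD| = 4.0018
circle(B,3.00) ∩ circle(D,6.00): a=-1.3725, h=2.6676
  candidates: C₊=(0.6730,2.7609) cross=10.675; C₋=(0.5799,-2.5735) cross=-10.675
  mode + wants cross > 0 → take C=(0.6730,2.7609) (cross=10.675)
ex = (C−B)/|BC| = (-0.4419,0.8970); ey = (-0.8970,-0.4419)
P = B + 0.96·ex + -1.72·ey = (3.1174,1.6911)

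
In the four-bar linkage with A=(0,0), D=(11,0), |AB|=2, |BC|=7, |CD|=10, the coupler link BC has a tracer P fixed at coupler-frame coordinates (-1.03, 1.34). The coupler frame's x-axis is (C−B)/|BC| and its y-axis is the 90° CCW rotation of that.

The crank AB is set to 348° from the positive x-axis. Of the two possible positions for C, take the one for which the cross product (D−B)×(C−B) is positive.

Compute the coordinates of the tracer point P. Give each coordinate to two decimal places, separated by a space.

0.44 -1.16

A=(0,0), D=(11.00,0)
B = A + 2.00·(cos348°, sin348°) = (1.9563, -0.4158)
|BD| = 9.0533
circle(B,7.00) ∩ circle(D,10.00): a=1.7100, h=6.7879
  candidates: C₊=(3.3527,6.4435) cross=61.453; C₋=(3.9762,-7.1181) cross=-61.453
  mode + wants cross > 0 → take C=(3.3527,6.4435) (cross=61.453)
ex = (C−B)/|BC| = (0.1995,0.9799); ey = (-0.9799,0.1995)
P = B + -1.03·ex + 1.34·ey = (0.4378,-1.1578)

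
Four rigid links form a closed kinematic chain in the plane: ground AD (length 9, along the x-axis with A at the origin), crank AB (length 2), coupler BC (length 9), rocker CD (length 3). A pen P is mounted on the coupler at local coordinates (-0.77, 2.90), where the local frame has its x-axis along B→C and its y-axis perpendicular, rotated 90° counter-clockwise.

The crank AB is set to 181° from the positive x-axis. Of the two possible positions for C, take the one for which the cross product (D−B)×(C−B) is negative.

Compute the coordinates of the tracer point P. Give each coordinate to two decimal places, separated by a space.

-2.11 2.96

A=(0,0), D=(9.00,0)
B = A + 2.00·(cos181°, sin181°) = (-1.9997, -0.0349)
|BD| = 10.9998
circle(B,9.00) ∩ circle(D,3.00): a=8.7727, h=2.0100
  candidates: C₊=(6.7666,2.0029) cross=22.110; C₋=(6.7793,-2.0171) cross=-22.110
  mode - wants cross < 0 → take C=(6.7793,-2.0171) (cross=-22.110)
ex = (C−B)/|BC| = (0.9754,-0.2202); ey = (0.2202,0.9754)
P = B + -0.77·ex + 2.90·ey = (-2.1121,2.9635)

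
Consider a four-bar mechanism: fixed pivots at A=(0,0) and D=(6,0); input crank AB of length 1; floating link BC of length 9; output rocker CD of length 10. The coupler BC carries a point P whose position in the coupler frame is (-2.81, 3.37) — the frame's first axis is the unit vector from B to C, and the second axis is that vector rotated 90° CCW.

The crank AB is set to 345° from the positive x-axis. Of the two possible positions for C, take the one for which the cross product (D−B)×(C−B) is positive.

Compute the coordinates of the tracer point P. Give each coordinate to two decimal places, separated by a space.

A=(0,0), D=(6.00,0)
B = A + 1.00·(cos345°, sin345°) = (0.9659, -0.2588)
|BD| = 5.0407
circle(B,9.00) ∩ circle(D,10.00): a=0.6357, h=8.9775
  candidates: C₊=(1.1398,8.7395) cross=45.253; C₋=(2.0618,-9.1919) cross=-45.253
  mode + wants cross > 0 → take C=(1.1398,8.7395) (cross=45.253)
ex = (C−B)/|BC| = (0.0193,0.9998); ey = (-0.9998,0.0193)
P = B + -2.81·ex + 3.37·ey = (-2.4577,-3.0032)

-2.46 -3.00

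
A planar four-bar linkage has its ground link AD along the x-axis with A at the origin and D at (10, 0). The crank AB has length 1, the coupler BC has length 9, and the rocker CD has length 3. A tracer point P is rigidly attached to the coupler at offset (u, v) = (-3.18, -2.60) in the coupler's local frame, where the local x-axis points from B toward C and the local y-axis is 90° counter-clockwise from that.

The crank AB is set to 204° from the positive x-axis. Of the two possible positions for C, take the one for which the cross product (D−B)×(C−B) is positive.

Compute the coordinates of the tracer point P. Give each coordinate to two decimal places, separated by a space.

A=(0,0), D=(10.00,0)
B = A + 1.00·(cos204°, sin204°) = (-0.9135, -0.4067)
|BD| = 10.9211
circle(B,9.00) ∩ circle(D,3.00): a=8.7569, h=2.0776
  candidates: C₊=(7.7599,1.9955) cross=22.689; C₋=(7.9147,-2.1567) cross=-22.689
  mode + wants cross > 0 → take C=(7.7599,1.9955) (cross=22.689)
ex = (C−B)/|BC| = (0.9637,0.2669); ey = (-0.2669,0.9637)
P = B + -3.18·ex + -2.60·ey = (-3.2842,-3.7612)

-3.28 -3.76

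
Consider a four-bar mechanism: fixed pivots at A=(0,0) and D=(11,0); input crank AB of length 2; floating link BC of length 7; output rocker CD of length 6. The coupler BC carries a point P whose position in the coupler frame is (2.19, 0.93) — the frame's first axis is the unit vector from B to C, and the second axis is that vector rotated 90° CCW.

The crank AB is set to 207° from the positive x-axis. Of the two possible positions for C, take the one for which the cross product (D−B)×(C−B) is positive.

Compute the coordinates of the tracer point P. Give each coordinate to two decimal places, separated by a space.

0.14 0.49

A=(0,0), D=(11.00,0)
B = A + 2.00·(cos207°, sin207°) = (-1.7820, -0.9080)
|BD| = 12.8142
circle(B,7.00) ∩ circle(D,6.00): a=6.9144, h=1.0916
  candidates: C₊=(5.0376,0.6708) cross=13.988; C₋=(5.1923,-1.5069) cross=-13.988
  mode + wants cross > 0 → take C=(5.0376,0.6708) (cross=13.988)
ex = (C−B)/|BC| = (0.9742,0.2255); ey = (-0.2255,0.9742)
P = B + 2.19·ex + 0.93·ey = (0.1418,0.4920)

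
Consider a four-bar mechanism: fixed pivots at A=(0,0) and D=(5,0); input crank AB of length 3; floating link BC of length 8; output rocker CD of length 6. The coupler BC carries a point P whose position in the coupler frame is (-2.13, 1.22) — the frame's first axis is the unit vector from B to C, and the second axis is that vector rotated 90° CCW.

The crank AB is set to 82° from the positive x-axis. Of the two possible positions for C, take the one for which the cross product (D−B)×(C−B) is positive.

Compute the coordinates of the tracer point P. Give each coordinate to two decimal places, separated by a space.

-1.96 3.57

A=(0,0), D=(5.00,0)
B = A + 3.00·(cos82°, sin82°) = (0.4175, 2.9708)
|BD| = 5.4612
circle(B,8.00) ∩ circle(D,6.00): a=5.2941, h=5.9977
  candidates: C₊=(8.1224,5.1235) cross=32.755; C₋=(1.5972,-4.9417) cross=-32.755
  mode + wants cross > 0 → take C=(8.1224,5.1235) (cross=32.755)
ex = (C−B)/|BC| = (0.9631,0.2691); ey = (-0.2691,0.9631)
P = B + -2.13·ex + 1.22·ey = (-1.9622,3.5726)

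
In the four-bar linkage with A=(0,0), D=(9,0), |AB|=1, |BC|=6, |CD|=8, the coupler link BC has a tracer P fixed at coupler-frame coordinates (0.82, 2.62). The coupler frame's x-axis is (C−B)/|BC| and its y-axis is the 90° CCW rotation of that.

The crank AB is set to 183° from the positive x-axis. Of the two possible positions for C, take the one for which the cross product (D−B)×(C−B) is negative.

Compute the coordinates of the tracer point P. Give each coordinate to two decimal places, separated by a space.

A=(0,0), D=(9.00,0)
B = A + 1.00·(cos183°, sin183°) = (-0.9986, -0.0523)
|BD| = 9.9988
circle(B,6.00) ∩ circle(D,8.00): a=3.5992, h=4.8006
  candidates: C₊=(2.5754,4.7670) cross=48.000; C₋=(2.6257,-4.8340) cross=-48.000
  mode - wants cross < 0 → take C=(2.6257,-4.8340) (cross=-48.000)
ex = (C−B)/|BC| = (0.6040,-0.7969); ey = (0.7969,0.6040)
P = B + 0.82·ex + 2.62·ey = (1.5847,0.8768)

1.58 0.88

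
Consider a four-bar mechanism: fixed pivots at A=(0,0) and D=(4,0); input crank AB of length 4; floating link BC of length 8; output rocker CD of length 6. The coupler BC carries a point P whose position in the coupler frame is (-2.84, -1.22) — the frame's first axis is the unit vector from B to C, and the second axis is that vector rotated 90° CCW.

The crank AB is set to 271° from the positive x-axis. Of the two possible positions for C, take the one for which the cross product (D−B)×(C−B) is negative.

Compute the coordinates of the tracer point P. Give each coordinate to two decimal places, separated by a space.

-2.83 -5.07

A=(0,0), D=(4.00,0)
B = A + 4.00·(cos271°, sin271°) = (0.0698, -3.9994)
|BD| = 5.6073
circle(B,8.00) ∩ circle(D,6.00): a=5.3004, h=5.9921
  candidates: C₊=(-0.4890,3.9811) cross=33.600; C₋=(8.0588,-4.4188) cross=-33.600
  mode - wants cross < 0 → take C=(8.0588,-4.4188) (cross=-33.600)
ex = (C−B)/|BC| = (0.9986,-0.0524); ey = (0.0524,0.9986)
P = B + -2.84·ex + -1.22·ey = (-2.8302,-5.0688)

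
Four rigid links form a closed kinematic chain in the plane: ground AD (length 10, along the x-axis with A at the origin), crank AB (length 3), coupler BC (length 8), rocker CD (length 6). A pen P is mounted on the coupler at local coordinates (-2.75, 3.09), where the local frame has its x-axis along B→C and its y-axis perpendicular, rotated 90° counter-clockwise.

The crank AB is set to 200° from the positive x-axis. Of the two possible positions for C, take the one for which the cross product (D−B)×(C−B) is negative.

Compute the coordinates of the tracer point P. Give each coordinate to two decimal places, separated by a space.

A=(0,0), D=(10.00,0)
B = A + 3.00·(cos200°, sin200°) = (-2.8191, -1.0261)
|BD| = 12.8601
circle(B,8.00) ∩ circle(D,6.00): a=7.5187, h=2.7330
  candidates: C₊=(4.4576,2.2981) cross=35.147; C₋=(4.8937,-3.1505) cross=-35.147
  mode - wants cross < 0 → take C=(4.8937,-3.1505) (cross=-35.147)
ex = (C−B)/|BC| = (0.9641,-0.2656); ey = (0.2656,0.9641)
P = B + -2.75·ex + 3.09·ey = (-4.6498,2.6833)

-4.65 2.68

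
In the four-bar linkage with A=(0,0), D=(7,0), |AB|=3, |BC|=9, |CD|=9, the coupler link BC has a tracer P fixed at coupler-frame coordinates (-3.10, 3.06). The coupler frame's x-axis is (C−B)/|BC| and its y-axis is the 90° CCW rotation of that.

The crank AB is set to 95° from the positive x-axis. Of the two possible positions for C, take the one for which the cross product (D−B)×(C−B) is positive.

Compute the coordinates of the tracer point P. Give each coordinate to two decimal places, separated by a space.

A=(0,0), D=(7.00,0)
B = A + 3.00·(cos95°, sin95°) = (-0.2615, 2.9886)
|BD| = 7.8524
circle(B,9.00) ∩ circle(D,9.00): a=3.9262, h=8.0984
  candidates: C₊=(6.4515,8.9833) cross=63.592; C₋=(0.2870,-5.9947) cross=-63.592
  mode + wants cross > 0 → take C=(6.4515,8.9833) (cross=63.592)
ex = (C−B)/|BC| = (0.7459,0.6661); ey = (-0.6661,0.7459)
P = B + -3.10·ex + 3.06·ey = (-4.6119,3.2062)

-4.61 3.21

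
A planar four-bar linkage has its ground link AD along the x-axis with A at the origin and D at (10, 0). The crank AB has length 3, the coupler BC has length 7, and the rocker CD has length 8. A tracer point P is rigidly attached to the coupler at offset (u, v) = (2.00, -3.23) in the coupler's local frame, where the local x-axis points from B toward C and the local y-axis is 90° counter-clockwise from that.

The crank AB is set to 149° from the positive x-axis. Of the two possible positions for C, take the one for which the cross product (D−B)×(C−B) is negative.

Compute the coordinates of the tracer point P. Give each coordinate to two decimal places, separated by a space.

A=(0,0), D=(10.00,0)
B = A + 3.00·(cos149°, sin149°) = (-2.5715, 1.5451)
|BD| = 12.6661
circle(B,7.00) ∩ circle(D,8.00): a=5.7409, h=4.0052
  candidates: C₊=(3.6151,4.8201) cross=50.731; C₋=(2.6379,-3.1305) cross=-50.731
  mode - wants cross < 0 → take C=(2.6379,-3.1305) (cross=-50.731)
ex = (C−B)/|BC| = (0.7442,-0.6679); ey = (0.6679,0.7442)
P = B + 2.00·ex + -3.23·ey = (-3.2406,-2.1946)

-3.24 -2.19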